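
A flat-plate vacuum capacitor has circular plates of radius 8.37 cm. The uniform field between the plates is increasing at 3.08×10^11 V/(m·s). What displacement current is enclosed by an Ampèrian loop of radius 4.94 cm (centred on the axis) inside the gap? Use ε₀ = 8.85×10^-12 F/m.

0.0209 A

Total displacement current: I_d = ε₀(πR²)(dE/dt) = (8.85×10^-12)(0.02201)(3.08×10^11) = 0.05999 A.
The field is uniform, so I_d,enc = I_d (r/R)² = (0.05999)(4.94/8.37)² = 0.0209 A.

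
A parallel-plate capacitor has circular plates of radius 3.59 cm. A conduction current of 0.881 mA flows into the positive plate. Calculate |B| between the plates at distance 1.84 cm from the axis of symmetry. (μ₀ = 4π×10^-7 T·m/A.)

2.52×10^-9 T

Between the plates the displacement current equals the wire current: I_d = 0.881 mA = 8.81×10^-4 A.
An Ampèrian loop of radius r encloses a fraction (r/R)² of I_d. Then B·2πr = μ₀ I_d (r/R)², giving B = μ₀ I_d r/(2πR²) = 2.52×10^-9 T.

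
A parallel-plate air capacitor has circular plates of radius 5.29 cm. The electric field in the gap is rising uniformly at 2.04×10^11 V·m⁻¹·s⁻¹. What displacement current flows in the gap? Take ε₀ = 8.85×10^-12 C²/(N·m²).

0.0159 A

I_d = ε₀ A (dE/dt) = (8.85×10^-12)(8.791×10^-3 m²)(2.04×10^11) = 0.0159 A.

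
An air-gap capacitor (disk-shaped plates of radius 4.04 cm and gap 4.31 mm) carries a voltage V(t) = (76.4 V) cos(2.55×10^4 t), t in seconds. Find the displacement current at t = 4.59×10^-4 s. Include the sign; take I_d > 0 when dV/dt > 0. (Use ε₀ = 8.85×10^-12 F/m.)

dV/dt = (76.4)(2.55×10^4)·−sin(11.7045) = 1.479×10^6 V/s.
I_d = C dV/dt with C = ε₀A/d = (8.85×10^-12)(5.128×10^-3)/(4.31×10^-3) = 1.053×10^-11 F, so I_d = (1.053×10^-11)(1.479×10^6) = 1.56×10^-5 A.

1.56×10^-5 A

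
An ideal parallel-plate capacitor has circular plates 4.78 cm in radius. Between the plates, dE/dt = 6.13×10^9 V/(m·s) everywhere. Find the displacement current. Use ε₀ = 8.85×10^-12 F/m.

The displacement current is ε₀ times dΦ_E/dt = ε₀ A dE/dt = (8.85×10^-12)(7.178×10^-3)(6.13×10^9) = 3.89×10^-4 A.

3.89×10^-4 A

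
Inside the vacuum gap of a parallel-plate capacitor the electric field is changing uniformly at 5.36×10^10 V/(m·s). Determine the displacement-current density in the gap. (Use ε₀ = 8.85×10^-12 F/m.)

0.474 A/m²

J_d = ε₀ ∂E/∂t, so J_d = 0.474 A/m².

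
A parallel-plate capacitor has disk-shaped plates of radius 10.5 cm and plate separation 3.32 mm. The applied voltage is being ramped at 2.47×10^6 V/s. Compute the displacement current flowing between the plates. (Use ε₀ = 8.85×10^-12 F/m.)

2.28×10^-4 A

C = ε₀A/d = (8.85×10^-12)(0.03464)/(3.32×10^-3) = 9.234×10^-11 F.
I_d = C dV/dt = (9.234×10^-11)(2.47×10^6) = 2.28×10^-4 A.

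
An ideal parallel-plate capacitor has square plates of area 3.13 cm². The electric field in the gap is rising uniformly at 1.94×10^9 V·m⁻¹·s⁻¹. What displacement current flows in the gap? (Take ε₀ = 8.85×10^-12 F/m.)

5.37×10^-6 A

I_d = ε₀ A (dE/dt) = (8.85×10^-12)(3.13×10^-4 m²)(1.94×10^9) = 5.37×10^-6 A.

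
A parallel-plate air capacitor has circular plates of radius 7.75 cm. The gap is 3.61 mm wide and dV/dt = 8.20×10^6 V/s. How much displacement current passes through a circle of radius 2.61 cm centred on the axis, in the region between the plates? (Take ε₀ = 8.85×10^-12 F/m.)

4.30×10^-5 A

dE/dt = (dV/dt)/d = 2.271×10^9 V/(m·s); I_d = ε₀(πR²)(dE/dt) = (8.85×10^-12)(0.01887)(2.271×10^9) = 3.793×10^-4 A.
The field is uniform, so I_d,enc = I_d (r/R)² = (3.793×10^-4)(2.61/7.75)² = 4.30×10^-5 A.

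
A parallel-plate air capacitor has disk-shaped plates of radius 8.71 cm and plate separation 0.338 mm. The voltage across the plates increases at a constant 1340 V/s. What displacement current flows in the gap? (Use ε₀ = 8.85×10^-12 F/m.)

8.36×10^-7 A

C = ε₀A/d = (8.85×10^-12)(0.02383)/(3.38×10^-4) = 6.240×10^-10 F.
I_d = C dV/dt = (6.240×10^-10)(1340) = 8.36×10^-7 A.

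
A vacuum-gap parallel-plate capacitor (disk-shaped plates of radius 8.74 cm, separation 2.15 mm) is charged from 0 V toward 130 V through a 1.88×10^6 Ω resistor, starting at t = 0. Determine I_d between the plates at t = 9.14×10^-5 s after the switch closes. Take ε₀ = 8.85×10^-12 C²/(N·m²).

4.23×10^-5 A

C = ε₀A/d = (8.85×10^-12)(0.02400)/(2.15×10^-3) = 9.879×10^-11 F and τ = RC = 1.857×10^-4 s. I_d in the gap equals the RC charging current.
I_d(t) = (V₀/R) e^(−t/τ) = 6.915×10^-5 · e^(−0.4922) = 4.23×10^-5 A.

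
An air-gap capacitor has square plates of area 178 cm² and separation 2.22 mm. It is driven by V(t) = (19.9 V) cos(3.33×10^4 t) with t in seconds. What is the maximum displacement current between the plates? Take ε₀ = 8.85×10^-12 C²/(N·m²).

4.70×10^-5 A

The displacement current equals the conduction current C dV/dt, which peaks at C V₀ ω.
With C = ε₀A/d = (8.85×10^-12)(0.0178)/(2.22×10^-3) = 7.096×10^-11 F and ω = 3.33×10^4 rad/s, I_d,max = (7.096×10^-11)(19.9)(3.33×10^4) = 4.70×10^-5 A.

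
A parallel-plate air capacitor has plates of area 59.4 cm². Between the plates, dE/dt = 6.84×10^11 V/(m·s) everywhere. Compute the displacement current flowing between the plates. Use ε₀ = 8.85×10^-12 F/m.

0.0360 A

With a uniform field, Φ_E = EA, so I_d = ε₀ A dE/dt = 0.0360 A.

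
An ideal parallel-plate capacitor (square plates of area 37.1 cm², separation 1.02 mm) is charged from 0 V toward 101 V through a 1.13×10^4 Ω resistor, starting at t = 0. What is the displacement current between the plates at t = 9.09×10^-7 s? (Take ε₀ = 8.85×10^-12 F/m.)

7.34×10^-4 A

C = ε₀A/d = (8.85×10^-12)(3.71×10^-3)/(1.02×10^-3) = 3.219×10^-11 F, so τ = RC = 3.637×10^-7 s.
The conduction current is I(t) = (V₀/R) e^(−t/τ), and the displacement current between the plates equals it.
t/τ = 2.499; I_d = (101/1.13×10^4) · e^(−2.499) = (8.938×10^-3)(0.08217) = 7.34×10^-4 A.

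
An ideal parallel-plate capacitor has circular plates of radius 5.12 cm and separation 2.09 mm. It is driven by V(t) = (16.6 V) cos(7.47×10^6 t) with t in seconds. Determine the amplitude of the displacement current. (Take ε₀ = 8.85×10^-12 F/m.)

(dE/dt)_max = V₀ω/d = 5.933×10^10 V/(m·s); ω = 7.47×10^6 rad/s.
I_d,max = ε₀ A (dE/dt)_max = (8.85×10^-12)(8.235×10^-3)(5.933×10^10) = 4.32×10^-3 A.

4.32×10^-3 A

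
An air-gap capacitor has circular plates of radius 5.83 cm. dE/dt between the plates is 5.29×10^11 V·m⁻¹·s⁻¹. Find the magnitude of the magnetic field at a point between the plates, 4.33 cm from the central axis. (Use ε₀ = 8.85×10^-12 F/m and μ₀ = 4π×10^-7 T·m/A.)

1.27×10^-7 T

Total displacement current: I_d = ε₀(πR²)(dE/dt) = (8.85×10^-12)(0.01068)(5.29×10^11) = 0.05000 A.
For r < R the Ampère–Maxwell law gives B(2πr) = μ₀ I_d (r²/R²), so B = μ₀ I_d r/(2πR²) = (4π×10^-7)(0.05000)(0.0433)/(2π·0.0583²) = 1.27×10^-7 T.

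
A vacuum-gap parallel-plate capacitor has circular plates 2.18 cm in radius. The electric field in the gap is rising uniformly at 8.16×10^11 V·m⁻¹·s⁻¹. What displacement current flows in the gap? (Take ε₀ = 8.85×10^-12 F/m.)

0.0108 A

With a uniform field, Φ_E = EA, so I_d = ε₀ A dE/dt = 0.0108 A.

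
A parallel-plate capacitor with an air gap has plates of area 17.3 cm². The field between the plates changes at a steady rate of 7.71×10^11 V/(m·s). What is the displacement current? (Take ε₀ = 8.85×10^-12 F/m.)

0.0118 A

I_d = ε₀ A (dE/dt) = (8.85×10^-12)(1.73×10^-3 m²)(7.71×10^11) = 0.0118 A.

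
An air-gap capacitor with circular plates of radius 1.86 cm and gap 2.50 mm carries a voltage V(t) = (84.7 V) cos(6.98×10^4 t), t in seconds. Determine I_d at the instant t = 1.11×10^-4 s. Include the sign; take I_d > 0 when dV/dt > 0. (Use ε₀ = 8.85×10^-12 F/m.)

-2.26×10^-5 A

dE/dt = (V₀ω/d)·−sin(ωt) with ωt = 7.7478 rad: (84.7)(6.98×10^4)(-0.9944)/(2.50×10^-3) = -2.352×10^9 V/(m·s).
I_d = ε₀ A dE/dt = (8.85×10^-12)(1.087×10^-3)(-2.352×10^9) = -2.26×10^-5 A.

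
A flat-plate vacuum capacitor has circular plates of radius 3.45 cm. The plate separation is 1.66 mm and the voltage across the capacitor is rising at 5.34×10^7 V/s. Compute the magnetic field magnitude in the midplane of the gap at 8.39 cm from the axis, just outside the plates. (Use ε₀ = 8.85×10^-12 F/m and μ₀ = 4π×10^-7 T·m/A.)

With E = V/d, dE/dt = 3.217×10^10 V/(m·s) and πR² = 3.739×10^-3 m², giving I_d = ε₀ πR² dE/dt = 1.065×10^-3 A.
With r > R the enclosed displacement current is the full I_d; B = μ₀ I_d / (2πr) = 2.54×10^-9 T.

2.54×10^-9 T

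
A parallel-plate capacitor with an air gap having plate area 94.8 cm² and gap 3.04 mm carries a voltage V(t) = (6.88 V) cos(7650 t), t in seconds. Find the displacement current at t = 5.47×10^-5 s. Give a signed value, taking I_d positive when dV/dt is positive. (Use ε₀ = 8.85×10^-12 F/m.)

-5.90×10^-7 A

dV/dt = (6.88)(7650)·−sin(0.418455) = -2.139×10^4 V/s.
I_d = C dV/dt with C = ε₀A/d = (8.85×10^-12)(9.48×10^-3)/(3.04×10^-3) = 2.760×10^-11 F, so I_d = (2.760×10^-11)(-2.139×10^4) = -5.90×10^-7 A.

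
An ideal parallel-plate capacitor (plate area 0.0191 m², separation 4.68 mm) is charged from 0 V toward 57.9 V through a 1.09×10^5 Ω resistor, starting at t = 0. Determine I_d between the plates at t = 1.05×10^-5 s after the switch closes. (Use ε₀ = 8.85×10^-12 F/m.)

C = ε₀A/d = (8.85×10^-12)(0.0191)/(4.68×10^-3) = 3.612×10^-11 F and τ = RC = 3.937×10^-6 s. I_d in the gap equals the RC charging current.
I_d(t) = (V₀/R) e^(−t/τ) = 5.312×10^-4 · e^(−2.667) = 3.69×10^-5 A.

3.69×10^-5 A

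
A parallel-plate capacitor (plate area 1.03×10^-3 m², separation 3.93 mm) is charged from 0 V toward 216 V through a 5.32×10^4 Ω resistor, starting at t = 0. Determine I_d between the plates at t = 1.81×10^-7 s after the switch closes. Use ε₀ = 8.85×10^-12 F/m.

C = ε₀A/d = (8.85×10^-12)(1.03×10^-3)/(3.93×10^-3) = 2.319×10^-12 F, so τ = RC = 1.234×10^-7 s.
The conduction current is I(t) = (V₀/R) e^(−t/τ), and the displacement current between the plates equals it.
t/τ = 1.467; I_d = (216/5.32×10^4) · e^(−1.467) = (4.060×10^-3)(0.2306) = 9.36×10^-4 A.

9.36×10^-4 A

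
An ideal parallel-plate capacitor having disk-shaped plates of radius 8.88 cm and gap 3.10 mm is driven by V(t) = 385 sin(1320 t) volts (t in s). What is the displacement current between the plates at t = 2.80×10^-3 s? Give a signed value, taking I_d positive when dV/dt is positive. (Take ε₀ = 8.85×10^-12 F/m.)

-3.06×10^-5 A

dE/dt = (V₀ω/d)·cos(ωt) with ωt = 3.696 rad: (385)(1320)(-0.8502)/(3.10×10^-3) = -1.394×10^8 V/(m·s).
I_d = ε₀ A dE/dt = (8.85×10^-12)(0.02477)(-1.394×10^8) = -3.06×10^-5 A.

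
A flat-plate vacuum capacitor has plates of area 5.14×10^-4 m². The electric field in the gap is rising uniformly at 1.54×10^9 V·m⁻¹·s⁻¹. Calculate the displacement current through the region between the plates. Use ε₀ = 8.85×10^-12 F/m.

The displacement current is ε₀ times dΦ_E/dt = ε₀ A dE/dt = (8.85×10^-12)(5.14×10^-4)(1.54×10^9) = 7.01×10^-6 A.

7.01×10^-6 A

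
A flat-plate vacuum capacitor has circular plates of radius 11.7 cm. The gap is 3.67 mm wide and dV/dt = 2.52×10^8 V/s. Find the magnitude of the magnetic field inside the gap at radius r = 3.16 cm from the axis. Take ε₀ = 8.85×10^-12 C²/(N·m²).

1.21×10^-8 T

I_d = C dV/dt with C = ε₀πR²/d = 1.037×10^-10 F, so I_d = (1.037×10^-10)(2.52×10^8) = 0.02613 A.
∮B·dl = μ₀ I_d,enc with I_d,enc = I_d r²/R² = 1.906×10^-3 A; so B = μ₀ I_d,enc/(2πr) = 1.21×10^-8 T.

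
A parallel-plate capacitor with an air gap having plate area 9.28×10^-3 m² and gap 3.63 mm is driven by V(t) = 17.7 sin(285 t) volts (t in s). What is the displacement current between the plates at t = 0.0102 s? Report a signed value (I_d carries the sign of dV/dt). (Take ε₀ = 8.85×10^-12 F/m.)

-1.11×10^-7 A

dE/dt = (V₀ω/d)·cos(ωt) with ωt = 2.907 rad: (17.7)(285)(-0.9726)/(3.63×10^-3) = -1.352×10^6 V/(m·s).
I_d = ε₀ A dE/dt = (8.85×10^-12)(9.28×10^-3)(-1.352×10^6) = -1.11×10^-7 A.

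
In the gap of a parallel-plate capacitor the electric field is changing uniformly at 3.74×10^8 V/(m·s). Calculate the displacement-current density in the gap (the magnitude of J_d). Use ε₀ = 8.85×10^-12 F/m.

J_d = ε₀ ∂E/∂t, so J_d = 3.31×10^-3 A/m².

3.31×10^-3 A/m²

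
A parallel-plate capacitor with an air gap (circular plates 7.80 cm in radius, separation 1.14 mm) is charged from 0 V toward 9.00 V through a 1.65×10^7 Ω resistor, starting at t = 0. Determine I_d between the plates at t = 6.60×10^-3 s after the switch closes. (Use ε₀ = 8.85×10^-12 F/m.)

With C = ε₀A/d = (8.85×10^-12)(0.01911)/(1.14×10^-3) = 1.484×10^-10 F, the time constant is τ = RC = 2.449×10^-3 s, so t/τ = 2.695 and e^(−t/τ) = 0.06754.
I_d = I_cond = (V₀/R) e^(−t/τ) = (5.455×10^-7)(0.06754) = 3.68×10^-8 A.

3.68×10^-8 A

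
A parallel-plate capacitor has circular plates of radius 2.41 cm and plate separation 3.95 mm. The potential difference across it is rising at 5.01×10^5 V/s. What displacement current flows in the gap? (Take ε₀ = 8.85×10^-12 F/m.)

2.05×10^-6 A

C = ε₀A/d = (8.85×10^-12)(1.825×10^-3)/(3.95×10^-3) = 4.089×10^-12 F.
I_d = C dV/dt = (4.089×10^-12)(5.01×10^5) = 2.05×10^-6 A.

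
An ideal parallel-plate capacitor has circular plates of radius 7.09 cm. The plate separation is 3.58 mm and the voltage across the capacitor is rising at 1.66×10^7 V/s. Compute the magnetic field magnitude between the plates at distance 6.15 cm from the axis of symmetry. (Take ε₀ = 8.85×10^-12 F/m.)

1.59×10^-9 T

I_d = C dV/dt with C = ε₀πR²/d = 3.903×10^-11 F, so I_d = (3.903×10^-11)(1.66×10^7) = 6.479×10^-4 A.
An Ampèrian loop of radius r encloses a fraction (r/R)² of I_d. Then B·2πr = μ₀ I_d (r/R)², giving B = μ₀ I_d r/(2πR²) = 1.59×10^-9 T.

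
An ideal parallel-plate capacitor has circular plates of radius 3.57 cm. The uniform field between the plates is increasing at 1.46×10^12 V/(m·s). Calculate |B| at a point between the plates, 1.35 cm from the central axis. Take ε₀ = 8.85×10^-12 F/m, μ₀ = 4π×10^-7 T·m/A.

1.10×10^-7 T

Through the whole plate area (πR² = 4.004×10^-3 m²), I_d = ε₀ πR² dE/dt = 0.05174 A.
For r < R the Ampère–Maxwell law gives B(2πr) = μ₀ I_d (r²/R²), so B = μ₀ I_d r/(2πR²) = (4π×10^-7)(0.05174)(0.0135)/(2π·0.0357²) = 1.10×10^-7 T.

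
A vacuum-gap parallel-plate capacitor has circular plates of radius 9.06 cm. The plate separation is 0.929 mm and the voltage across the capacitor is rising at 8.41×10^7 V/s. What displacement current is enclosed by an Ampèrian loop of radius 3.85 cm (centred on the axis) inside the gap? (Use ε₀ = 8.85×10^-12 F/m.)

I_d = C dV/dt with C = ε₀πR²/d = 2.457×10^-10 F, so I_d = (2.457×10^-10)(8.41×10^7) = 0.02066 A.
Since J_d is uniform, the enclosed fraction is (r/R)² = 0.1806, giving I_d,enc = 3.73×10^-3 A.

3.73×10^-3 A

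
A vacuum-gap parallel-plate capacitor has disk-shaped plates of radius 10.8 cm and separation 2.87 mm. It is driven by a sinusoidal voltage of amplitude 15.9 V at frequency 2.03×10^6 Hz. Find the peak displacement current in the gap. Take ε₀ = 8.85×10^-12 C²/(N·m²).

(dE/dt)_max = V₀ω/d = 7.064×10^10 V/(m·s); ω = 2πf = 1.275×10^7 rad/s.
I_d,max = ε₀ A (dE/dt)_max = (8.85×10^-12)(0.03664)(7.064×10^10) = 0.0229 A.

0.0229 A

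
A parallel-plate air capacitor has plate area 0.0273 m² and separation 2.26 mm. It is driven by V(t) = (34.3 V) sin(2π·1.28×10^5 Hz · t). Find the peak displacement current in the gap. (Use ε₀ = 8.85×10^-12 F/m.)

C = ε₀A/d = (8.85×10^-12)(0.0273)/(2.26×10^-3) = 1.069×10^-10 F; ω = 2πf = 8.042×10^5 rad/s.
I_d = C dV/dt, so |I_d|_max = C V₀ ω = (1.069×10^-10)(34.3)(8.042×10^5) = 2.95×10^-3 A.

2.95×10^-3 A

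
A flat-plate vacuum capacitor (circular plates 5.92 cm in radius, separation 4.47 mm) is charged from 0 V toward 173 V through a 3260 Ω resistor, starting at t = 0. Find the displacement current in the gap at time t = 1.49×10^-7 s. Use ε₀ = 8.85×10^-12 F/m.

With C = ε₀A/d = (8.85×10^-12)(0.01101)/(4.47×10^-3) = 2.180×10^-11 F, the time constant is τ = RC = 7.107×10^-8 s, so t/τ = 2.097 and e^(−t/τ) = 0.1228.
I_d = I_cond = (V₀/R) e^(−t/τ) = (0.05307)(0.1228) = 6.52×10^-3 A.

6.52×10^-3 A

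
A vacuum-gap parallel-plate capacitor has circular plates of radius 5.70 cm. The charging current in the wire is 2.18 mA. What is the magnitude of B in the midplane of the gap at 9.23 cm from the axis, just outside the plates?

Between the plates the displacement current equals the wire current: I_d = 2.18 mA = 2.18×10^-3 A.
With r > R the enclosed displacement current is the full I_d; B = μ₀ I_d / (2πr) = 4.72×10^-9 T.

4.72×10^-9 T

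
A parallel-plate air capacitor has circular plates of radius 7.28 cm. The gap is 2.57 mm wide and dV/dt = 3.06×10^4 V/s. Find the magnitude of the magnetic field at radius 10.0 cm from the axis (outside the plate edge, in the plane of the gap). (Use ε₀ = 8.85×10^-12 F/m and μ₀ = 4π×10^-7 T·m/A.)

3.51×10^-12 T

I_d = C dV/dt with C = ε₀πR²/d = 5.734×10^-11 F, so I_d = (5.734×10^-11)(3.06×10^4) = 1.755×10^-6 A.
For r ≥ R the full I_d is enclosed: B = μ₀ I_d/(2πr) = (4π×10^-7)(1.755×10^-6)/(2π·0.100) = 3.51×10^-12 T.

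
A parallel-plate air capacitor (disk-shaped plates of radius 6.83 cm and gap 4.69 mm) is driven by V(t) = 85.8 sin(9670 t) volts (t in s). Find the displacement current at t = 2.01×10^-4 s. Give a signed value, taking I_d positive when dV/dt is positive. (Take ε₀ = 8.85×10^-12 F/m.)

-8.36×10^-6 A

dV/dt = (85.8)(9670)·cos(1.94367) = -3.022×10^5 V/s.
I_d = C dV/dt with C = ε₀A/d = (8.85×10^-12)(0.01466)/(4.69×10^-3) = 2.766×10^-11 F, so I_d = (2.766×10^-11)(-3.022×10^5) = -8.36×10^-6 A.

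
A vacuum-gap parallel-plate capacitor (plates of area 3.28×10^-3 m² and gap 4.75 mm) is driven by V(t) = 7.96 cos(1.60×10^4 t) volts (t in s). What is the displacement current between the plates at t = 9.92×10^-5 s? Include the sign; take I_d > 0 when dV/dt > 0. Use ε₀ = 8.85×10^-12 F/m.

dE/dt = (V₀ω/d)·−sin(ωt) with ωt = 1.5872 rad: (7.96)(1.60×10^4)(-0.9999)/(4.75×10^-3) = -2.681×10^7 V/(m·s).
I_d = ε₀ A dE/dt = (8.85×10^-12)(3.28×10^-3)(-2.681×10^7) = -7.78×10^-7 A.

-7.78×10^-7 A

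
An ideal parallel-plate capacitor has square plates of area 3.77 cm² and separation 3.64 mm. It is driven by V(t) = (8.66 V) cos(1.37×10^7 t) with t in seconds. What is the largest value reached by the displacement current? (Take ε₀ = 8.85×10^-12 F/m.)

(dE/dt)_max = V₀ω/d = 3.259×10^10 V/(m·s); ω = 1.37×10^7 rad/s.
I_d,max = ε₀ A (dE/dt)_max = (8.85×10^-12)(3.77×10^-4)(3.259×10^10) = 1.09×10^-4 A.

1.09×10^-4 A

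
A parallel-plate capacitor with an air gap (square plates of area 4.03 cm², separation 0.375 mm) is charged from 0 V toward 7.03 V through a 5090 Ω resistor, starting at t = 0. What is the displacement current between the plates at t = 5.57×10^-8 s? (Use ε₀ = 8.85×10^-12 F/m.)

With C = ε₀A/d = (8.85×10^-12)(4.03×10^-4)/(3.75×10^-4) = 9.511×10^-12 F, the time constant is τ = RC = 4.841×10^-8 s, so t/τ = 1.151 and e^(−t/τ) = 0.3163.
I_d = I_cond = (V₀/R) e^(−t/τ) = (1.381×10^-3)(0.3163) = 4.37×10^-4 A.

4.37×10^-4 A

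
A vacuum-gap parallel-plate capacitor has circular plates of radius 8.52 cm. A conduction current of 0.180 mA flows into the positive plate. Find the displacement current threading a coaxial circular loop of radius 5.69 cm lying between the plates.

Between the plates the displacement current equals the wire current: I_d = 0.180 mA = 1.80×10^-4 A.
Since J_d is uniform, the enclosed fraction is (r/R)² = 0.4460, giving I_d,enc = 8.03×10^-5 A.

8.03×10^-5 A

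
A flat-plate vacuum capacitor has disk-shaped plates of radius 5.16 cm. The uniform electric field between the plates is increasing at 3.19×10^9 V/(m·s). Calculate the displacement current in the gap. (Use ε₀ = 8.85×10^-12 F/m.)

The displacement current is ε₀ times dΦ_E/dt = ε₀ A dE/dt = (8.85×10^-12)(8.365×10^-3)(3.19×10^9) = 2.36×10^-4 A.

2.36×10^-4 A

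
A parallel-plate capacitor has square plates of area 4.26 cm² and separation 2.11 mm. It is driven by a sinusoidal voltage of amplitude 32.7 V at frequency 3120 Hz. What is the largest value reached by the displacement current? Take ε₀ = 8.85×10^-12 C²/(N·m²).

C = ε₀A/d = (8.85×10^-12)(4.26×10^-4)/(2.11×10^-3) = 1.787×10^-12 F; ω = 2πf = 1.960×10^4 rad/s.
I_d = C dV/dt, so |I_d|_max = C V₀ ω = (1.787×10^-12)(32.7)(1.960×10^4) = 1.15×10^-6 A.

1.15×10^-6 A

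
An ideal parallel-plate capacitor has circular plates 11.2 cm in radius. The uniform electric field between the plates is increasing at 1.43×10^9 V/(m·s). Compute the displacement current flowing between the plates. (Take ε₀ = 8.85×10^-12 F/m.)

4.99×10^-4 A

The displacement current is ε₀ times dΦ_E/dt = ε₀ A dE/dt = (8.85×10^-12)(0.03941)(1.43×10^9) = 4.99×10^-4 A.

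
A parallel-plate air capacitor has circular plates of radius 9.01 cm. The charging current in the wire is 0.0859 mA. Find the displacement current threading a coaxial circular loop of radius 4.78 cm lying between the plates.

2.42×10^-5 A

No conduction current crosses the gap, so I_d there equals the 8.59×10^-5 A in the leads.
Through an area πr² the displacement current is I_d·(πr²/πR²) = I_d (r/R)² = 2.42×10^-5 A.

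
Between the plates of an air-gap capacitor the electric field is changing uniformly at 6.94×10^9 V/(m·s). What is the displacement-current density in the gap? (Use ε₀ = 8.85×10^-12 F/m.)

J_d = ε₀ ∂E/∂t, so J_d = 0.0614 A/m².

0.0614 A/m²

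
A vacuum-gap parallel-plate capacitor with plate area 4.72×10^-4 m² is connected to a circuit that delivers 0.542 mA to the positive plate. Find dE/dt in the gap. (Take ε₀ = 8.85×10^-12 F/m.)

The displacement current between the plates equals the conduction current, I_d = 0.542 mA.
Inverting I_d = ε₀ A dE/dt gives dE/dt = 5.42×10^-4 / (8.85×10^-12 · 4.72×10^-4) = 1.30×10^11 V/(m·s).

1.30×10^11 V/(m·s)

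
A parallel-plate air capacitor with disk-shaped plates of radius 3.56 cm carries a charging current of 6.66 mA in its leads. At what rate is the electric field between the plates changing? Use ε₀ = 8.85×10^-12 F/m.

1.89×10^11 V/(m·s)

Charge continuity gives I_d = I = 6.66×10^-3 A between the plates.
Then dE/dt = I_d/(ε₀A) = 1.89×10^11 V/(m·s).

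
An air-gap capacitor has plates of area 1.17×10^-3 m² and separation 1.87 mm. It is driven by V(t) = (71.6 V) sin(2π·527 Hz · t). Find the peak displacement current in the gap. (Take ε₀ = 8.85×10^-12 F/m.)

1.31×10^-6 A

The displacement current equals the conduction current C dV/dt, which peaks at C V₀ ω.
With C = ε₀A/d = (8.85×10^-12)(1.17×10^-3)/(1.87×10^-3) = 5.537×10^-12 F and ω = 2πf = 3311 rad/s, I_d,max = (5.537×10^-12)(71.6)(3311) = 1.31×10^-6 A.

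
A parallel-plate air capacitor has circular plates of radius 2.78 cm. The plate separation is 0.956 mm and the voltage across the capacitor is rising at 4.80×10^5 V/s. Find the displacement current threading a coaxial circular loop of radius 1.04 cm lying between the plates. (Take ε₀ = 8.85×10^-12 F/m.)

1.51×10^-6 A

I_d = C dV/dt with C = ε₀πR²/d = 2.248×10^-11 F, so I_d = (2.248×10^-11)(4.80×10^5) = 1.079×10^-5 A.
Since J_d is uniform, the enclosed fraction is (r/R)² = 0.1400, giving I_d,enc = 1.51×10^-6 A.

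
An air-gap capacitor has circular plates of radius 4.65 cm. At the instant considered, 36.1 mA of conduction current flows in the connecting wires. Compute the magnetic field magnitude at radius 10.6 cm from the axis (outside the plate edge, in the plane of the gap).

6.81×10^-8 T

Between the plates the displacement current equals the wire current: I_d = 36.1 mA = 0.0361 A.
Outside the plates the loop encloses all of I_d, so B·2πr = μ₀ I_d and B = 6.81×10^-8 T.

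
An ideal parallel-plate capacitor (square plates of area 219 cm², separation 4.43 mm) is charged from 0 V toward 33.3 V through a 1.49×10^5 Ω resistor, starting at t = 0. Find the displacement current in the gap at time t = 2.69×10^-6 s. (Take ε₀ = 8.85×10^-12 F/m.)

With C = ε₀A/d = (8.85×10^-12)(0.0219)/(4.43×10^-3) = 4.375×10^-11 F, the time constant is τ = RC = 6.519×10^-6 s, so t/τ = 0.4126 and e^(−t/τ) = 0.6619.
I_d = I_cond = (V₀/R) e^(−t/τ) = (2.235×10^-4)(0.6619) = 1.48×10^-4 A.

1.48×10^-4 A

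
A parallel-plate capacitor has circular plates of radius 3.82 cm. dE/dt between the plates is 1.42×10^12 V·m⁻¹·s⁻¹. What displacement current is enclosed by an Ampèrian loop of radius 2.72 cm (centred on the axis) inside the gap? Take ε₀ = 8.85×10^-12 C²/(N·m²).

0.0292 A

Total displacement current: I_d = ε₀(πR²)(dE/dt) = (8.85×10^-12)(4.584×10^-3)(1.42×10^12) = 0.05761 A.
Through an area πr² the displacement current is I_d·(πr²/πR²) = I_d (r/R)² = 0.0292 A.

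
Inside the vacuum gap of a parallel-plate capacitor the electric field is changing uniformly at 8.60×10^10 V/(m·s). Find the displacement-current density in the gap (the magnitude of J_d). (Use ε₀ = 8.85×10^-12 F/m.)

0.761 A/m²

J_d = ε₀ dE/dt = (8.85×10^-12)(8.60×10^10) = 0.761 A/m².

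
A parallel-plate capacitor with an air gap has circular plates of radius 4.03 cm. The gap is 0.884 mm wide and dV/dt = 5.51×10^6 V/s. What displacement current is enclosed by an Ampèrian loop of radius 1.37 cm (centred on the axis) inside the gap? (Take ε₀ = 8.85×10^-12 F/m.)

dE/dt = (dV/dt)/d = 6.233×10^9 V/(m·s); I_d = ε₀(πR²)(dE/dt) = (8.85×10^-12)(5.102×10^-3)(6.233×10^9) = 2.814×10^-4 A.
The field is uniform, so I_d,enc = I_d (r/R)² = (2.814×10^-4)(1.37/4.03)² = 3.25×10^-5 A.

3.25×10^-5 A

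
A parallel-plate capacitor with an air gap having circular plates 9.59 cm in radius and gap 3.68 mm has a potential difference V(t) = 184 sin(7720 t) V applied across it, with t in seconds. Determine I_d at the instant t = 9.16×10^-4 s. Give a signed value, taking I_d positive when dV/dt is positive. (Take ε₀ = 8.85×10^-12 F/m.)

C = ε₀A/d = (8.85×10^-12)(0.02889)/(3.68×10^-3) = 6.948×10^-11 F. dV/dt = V₀ω·cos(ωt); at ωt = 7.07152 rad this factor is 0.7050.
I_d = C dV/dt = (6.948×10^-11)(184)(7720)(0.7050) = 6.96×10^-5 A.

6.96×10^-5 A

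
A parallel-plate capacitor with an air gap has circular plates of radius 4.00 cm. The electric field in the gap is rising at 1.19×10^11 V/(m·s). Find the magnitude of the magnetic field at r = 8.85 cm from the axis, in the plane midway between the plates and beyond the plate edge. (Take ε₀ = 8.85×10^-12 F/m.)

I_d = ε₀ dΦ_E/dt = ε₀ πR² (dE/dt) = (8.85×10^-12)(5.027×10^-3)(1.19×10^11) = 5.294×10^-3 A through the full plate area.
Outside the plates the loop encloses all of I_d, so B·2πr = μ₀ I_d and B = 1.20×10^-8 T.

1.20×10^-8 T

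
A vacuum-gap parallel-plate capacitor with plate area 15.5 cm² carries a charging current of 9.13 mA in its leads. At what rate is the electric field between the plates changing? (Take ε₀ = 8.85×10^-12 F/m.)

6.66×10^11 V/(m·s)

The displacement current between the plates equals the conduction current, I_d = 9.13 mA.
Then dE/dt = I_d/(ε₀A) = 6.66×10^11 V/(m·s).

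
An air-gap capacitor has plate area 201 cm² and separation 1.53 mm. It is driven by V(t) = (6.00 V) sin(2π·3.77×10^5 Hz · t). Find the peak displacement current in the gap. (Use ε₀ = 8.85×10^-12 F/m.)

1.65×10^-3 A

(dE/dt)_max = V₀ω/d = 9.290×10^9 V/(m·s); ω = 2πf = 2.369×10^6 rad/s.
I_d,max = ε₀ A (dE/dt)_max = (8.85×10^-12)(0.0201)(9.290×10^9) = 1.65×10^-3 A.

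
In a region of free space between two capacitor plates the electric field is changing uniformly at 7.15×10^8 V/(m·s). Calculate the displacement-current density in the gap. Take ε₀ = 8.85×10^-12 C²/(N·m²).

J_d = ε₀ ∂E/∂t, so J_d = 6.33×10^-3 A/m².

6.33×10^-3 A/m²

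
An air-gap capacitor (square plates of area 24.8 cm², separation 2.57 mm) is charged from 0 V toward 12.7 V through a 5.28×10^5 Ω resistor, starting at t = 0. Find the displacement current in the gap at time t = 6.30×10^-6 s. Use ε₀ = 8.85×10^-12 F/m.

C = ε₀A/d = (8.85×10^-12)(2.48×10^-3)/(2.57×10^-3) = 8.540×10^-12 F and τ = RC = 4.509×10^-6 s. I_d in the gap equals the RC charging current.
I_d(t) = (V₀/R) e^(−t/τ) = 2.405×10^-5 · e^(−1.397) = 5.95×10^-6 A.

5.95×10^-6 A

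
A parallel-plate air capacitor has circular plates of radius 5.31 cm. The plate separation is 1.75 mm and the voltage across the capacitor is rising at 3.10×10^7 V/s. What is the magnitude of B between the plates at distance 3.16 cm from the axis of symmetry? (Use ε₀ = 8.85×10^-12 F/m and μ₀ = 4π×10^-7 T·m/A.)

dE/dt = (dV/dt)/d = 1.771×10^10 V/(m·s); I_d = ε₀(πR²)(dE/dt) = (8.85×10^-12)(8.858×10^-3)(1.771×10^10) = 1.388×10^-3 A.
An Ampèrian loop of radius r encloses a fraction (r/R)² of I_d. Then B·2πr = μ₀ I_d (r/R)², giving B = μ₀ I_d r/(2πR²) = 3.11×10^-9 T.

3.11×10^-9 T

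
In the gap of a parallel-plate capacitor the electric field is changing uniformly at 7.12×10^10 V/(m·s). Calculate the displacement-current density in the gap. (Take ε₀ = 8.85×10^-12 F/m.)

J_d = ε₀ dE/dt = (8.85×10^-12)(7.12×10^10) = 0.630 A/m².

0.630 A/m²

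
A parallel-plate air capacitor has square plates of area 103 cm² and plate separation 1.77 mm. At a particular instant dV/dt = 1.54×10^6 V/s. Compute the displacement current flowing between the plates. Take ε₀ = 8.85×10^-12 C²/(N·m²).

7.93×10^-5 A

The displacement current equals the charging current C dV/dt. With C = ε₀A/d = (8.85×10^-12)(0.0103)/(1.77×10^-3) = 5.150×10^-11 F, I_d = (5.150×10^-11)(1.54×10^6) = 7.93×10^-5 A.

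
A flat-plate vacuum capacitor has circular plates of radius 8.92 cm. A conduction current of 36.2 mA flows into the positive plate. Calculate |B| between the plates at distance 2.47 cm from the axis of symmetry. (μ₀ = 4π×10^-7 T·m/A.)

2.25×10^-8 T

No conduction current crosses the gap, so I_d there equals the 0.0362 A in the leads.
For r < R the Ampère–Maxwell law gives B(2πr) = μ₀ I_d (r²/R²), so B = μ₀ I_d r/(2πR²) = (4π×10^-7)(0.0362)(0.0247)/(2π·0.0892²) = 2.25×10^-8 T.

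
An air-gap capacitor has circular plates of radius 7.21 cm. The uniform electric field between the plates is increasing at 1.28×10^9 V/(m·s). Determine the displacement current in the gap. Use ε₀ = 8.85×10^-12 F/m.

With a uniform field, Φ_E = EA, so I_d = ε₀ A dE/dt = 1.85×10^-4 A.

1.85×10^-4 A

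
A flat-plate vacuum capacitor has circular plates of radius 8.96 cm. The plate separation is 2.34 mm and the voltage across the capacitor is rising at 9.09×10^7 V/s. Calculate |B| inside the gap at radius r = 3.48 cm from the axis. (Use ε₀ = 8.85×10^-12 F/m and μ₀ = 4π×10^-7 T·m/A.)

dE/dt = (dV/dt)/d = 3.885×10^10 V/(m·s); I_d = ε₀(πR²)(dE/dt) = (8.85×10^-12)(0.02522)(3.885×10^10) = 8.671×10^-3 A.
∮B·dl = μ₀ I_d,enc with I_d,enc = I_d r²/R² = 1.308×10^-3 A; so B = μ₀ I_d,enc/(2πr) = 7.52×10^-9 T.

7.52×10^-9 T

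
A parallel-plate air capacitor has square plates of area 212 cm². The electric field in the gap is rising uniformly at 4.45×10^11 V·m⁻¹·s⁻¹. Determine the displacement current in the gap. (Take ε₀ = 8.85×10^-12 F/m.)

I_d = ε₀ A (dE/dt) = (8.85×10^-12)(0.0212 m²)(4.45×10^11) = 0.0835 A.

0.0835 A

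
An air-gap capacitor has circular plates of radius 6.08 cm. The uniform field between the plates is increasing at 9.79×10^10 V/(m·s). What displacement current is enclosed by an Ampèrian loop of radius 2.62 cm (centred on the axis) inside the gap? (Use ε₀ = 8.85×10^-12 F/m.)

Total displacement current: I_d = ε₀(πR²)(dE/dt) = (8.85×10^-12)(0.01161)(9.79×10^10) = 0.01006 A.
Through an area πr² the displacement current is I_d·(πr²/πR²) = I_d (r/R)² = 1.87×10^-3 A.

1.87×10^-3 A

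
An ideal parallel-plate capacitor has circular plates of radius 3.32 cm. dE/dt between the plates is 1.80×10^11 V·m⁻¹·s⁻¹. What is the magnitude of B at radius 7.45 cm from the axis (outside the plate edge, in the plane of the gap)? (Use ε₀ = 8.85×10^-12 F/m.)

Total displacement current: I_d = ε₀(πR²)(dE/dt) = (8.85×10^-12)(3.463×10^-3)(1.80×10^11) = 5.517×10^-3 A.
Outside the plates the loop encloses all of I_d, so B·2πr = μ₀ I_d and B = 1.48×10^-8 T.

1.48×10^-8 T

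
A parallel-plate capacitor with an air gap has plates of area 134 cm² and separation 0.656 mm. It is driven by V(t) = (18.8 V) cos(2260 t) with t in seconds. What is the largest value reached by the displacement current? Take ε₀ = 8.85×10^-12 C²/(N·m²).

7.68×10^-6 A

The displacement current equals the conduction current C dV/dt, which peaks at C V₀ ω.
With C = ε₀A/d = (8.85×10^-12)(0.0134)/(6.56×10^-4) = 1.808×10^-10 F and ω = 2260 rad/s, I_d,max = (1.808×10^-10)(18.8)(2260) = 7.68×10^-6 A.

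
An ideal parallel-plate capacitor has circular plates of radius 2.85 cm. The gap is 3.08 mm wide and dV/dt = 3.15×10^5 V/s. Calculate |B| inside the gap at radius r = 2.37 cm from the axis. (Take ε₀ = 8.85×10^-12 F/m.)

1.35×10^-11 T

I_d = C dV/dt with C = ε₀πR²/d = 7.333×10^-12 F, so I_d = (7.333×10^-12)(3.15×10^5) = 2.310×10^-6 A.
An Ampèrian loop of radius r encloses a fraction (r/R)² of I_d. Then B·2πr = μ₀ I_d (r/R)², giving B = μ₀ I_d r/(2πR²) = 1.35×10^-11 T.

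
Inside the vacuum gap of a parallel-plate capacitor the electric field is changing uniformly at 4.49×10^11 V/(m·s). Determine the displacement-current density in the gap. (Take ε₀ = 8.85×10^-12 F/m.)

J_d = ε₀ ∂E/∂t, so J_d = 3.97 A/m².

3.97 A/m²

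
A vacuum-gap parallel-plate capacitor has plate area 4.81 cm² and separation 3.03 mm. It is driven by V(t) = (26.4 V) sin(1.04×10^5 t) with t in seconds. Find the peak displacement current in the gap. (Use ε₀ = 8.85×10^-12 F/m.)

C = ε₀A/d = (8.85×10^-12)(4.81×10^-4)/(3.03×10^-3) = 1.405×10^-12 F; ω = 1.04×10^5 rad/s.
I_d = C dV/dt, so |I_d|_max = C V₀ ω = (1.405×10^-12)(26.4)(1.04×10^5) = 3.86×10^-6 A.

3.86×10^-6 A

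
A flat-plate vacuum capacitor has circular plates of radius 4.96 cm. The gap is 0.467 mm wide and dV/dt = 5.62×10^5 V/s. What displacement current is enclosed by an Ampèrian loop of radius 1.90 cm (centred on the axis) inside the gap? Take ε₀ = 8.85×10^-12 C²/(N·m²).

With E = V/d, dE/dt = 1.203×10^9 V/(m·s) and πR² = 7.729×10^-3 m², giving I_d = ε₀ πR² dE/dt = 8.229×10^-5 A.
Since J_d is uniform, the enclosed fraction is (r/R)² = 0.1467, giving I_d,enc = 1.21×10^-5 A.

1.21×10^-5 A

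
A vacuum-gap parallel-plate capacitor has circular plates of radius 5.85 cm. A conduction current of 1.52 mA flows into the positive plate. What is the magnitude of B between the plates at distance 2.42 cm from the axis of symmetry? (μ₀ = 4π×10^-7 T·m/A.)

No conduction current crosses the gap, so I_d there equals the 1.52×10^-3 A in the leads.
For r < R the Ampère–Maxwell law gives B(2πr) = μ₀ I_d (r²/R²), so B = μ₀ I_d r/(2πR²) = (4π×10^-7)(1.52×10^-3)(0.0242)/(2π·0.0585²) = 2.15×10^-9 T.

2.15×10^-9 T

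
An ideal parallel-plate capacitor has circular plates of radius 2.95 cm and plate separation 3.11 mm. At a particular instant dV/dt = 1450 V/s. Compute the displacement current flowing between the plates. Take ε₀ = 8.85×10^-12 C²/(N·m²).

The field between the plates is E = V/d, so dE/dt = (1450)/(3.11×10^-3 m) = 4.662×10^5 V/(m·s).
I_d = ε₀ A (dE/dt) = (8.85×10^-12)(2.734×10^-3)(4.662×10^5) = 1.13×10^-8 A.

1.13×10^-8 A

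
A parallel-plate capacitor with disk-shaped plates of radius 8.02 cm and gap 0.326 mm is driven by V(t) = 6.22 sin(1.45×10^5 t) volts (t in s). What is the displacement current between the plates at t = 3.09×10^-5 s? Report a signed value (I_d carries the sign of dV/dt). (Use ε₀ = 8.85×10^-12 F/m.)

-1.14×10^-4 A

dV/dt = (6.22)(1.45×10^5)·cos(4.4805) = -2.073×10^5 V/s.
I_d = C dV/dt with C = ε₀A/d = (8.85×10^-12)(0.02021)/(3.26×10^-4) = 5.486×10^-10 F, so I_d = (5.486×10^-10)(-2.073×10^5) = -1.14×10^-4 A.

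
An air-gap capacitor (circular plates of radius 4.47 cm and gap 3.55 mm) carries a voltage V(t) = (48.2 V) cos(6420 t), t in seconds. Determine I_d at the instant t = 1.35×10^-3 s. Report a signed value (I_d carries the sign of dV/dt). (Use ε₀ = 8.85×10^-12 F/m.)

-3.33×10^-6 A

dV/dt = (48.2)(6420)·−sin(8.667) = -2.127×10^5 V/s.
I_d = C dV/dt with C = ε₀A/d = (8.85×10^-12)(6.277×10^-3)/(3.55×10^-3) = 1.565×10^-11 F, so I_d = (1.565×10^-11)(-2.127×10^5) = -3.33×10^-6 A.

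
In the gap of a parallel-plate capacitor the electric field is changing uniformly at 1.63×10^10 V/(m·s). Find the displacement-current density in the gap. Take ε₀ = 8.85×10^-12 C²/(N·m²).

J_d = ε₀ ∂E/∂t, so J_d = 0.144 A/m².

0.144 A/m²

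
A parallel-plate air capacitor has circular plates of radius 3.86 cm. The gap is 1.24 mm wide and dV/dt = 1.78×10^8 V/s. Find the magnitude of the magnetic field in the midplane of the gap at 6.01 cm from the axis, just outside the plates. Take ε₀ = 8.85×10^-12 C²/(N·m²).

1.98×10^-8 T

dE/dt = (dV/dt)/d = 1.435×10^11 V/(m·s); I_d = ε₀(πR²)(dE/dt) = (8.85×10^-12)(4.681×10^-3)(1.435×10^11) = 5.945×10^-3 A.
With r > R the enclosed displacement current is the full I_d; B = μ₀ I_d / (2πr) = 1.98×10^-8 T.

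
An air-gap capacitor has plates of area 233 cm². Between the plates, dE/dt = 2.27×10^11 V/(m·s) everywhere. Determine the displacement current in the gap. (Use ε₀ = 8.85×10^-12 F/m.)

0.0468 A

With a uniform field, Φ_E = EA, so I_d = ε₀ A dE/dt = 0.0468 A.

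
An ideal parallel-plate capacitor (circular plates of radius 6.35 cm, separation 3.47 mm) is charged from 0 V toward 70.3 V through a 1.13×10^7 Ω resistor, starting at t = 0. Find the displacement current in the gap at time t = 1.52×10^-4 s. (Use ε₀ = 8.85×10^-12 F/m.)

C = ε₀A/d = (8.85×10^-12)(0.01267)/(3.47×10^-3) = 3.231×10^-11 F, so τ = RC = 3.651×10^-4 s.
The conduction current is I(t) = (V₀/R) e^(−t/τ), and the displacement current between the plates equals it.
t/τ = 0.4163; I_d = (70.3/1.13×10^7) · e^(−0.4163) = (6.221×10^-6)(0.6595) = 4.10×10^-6 A.

4.10×10^-6 A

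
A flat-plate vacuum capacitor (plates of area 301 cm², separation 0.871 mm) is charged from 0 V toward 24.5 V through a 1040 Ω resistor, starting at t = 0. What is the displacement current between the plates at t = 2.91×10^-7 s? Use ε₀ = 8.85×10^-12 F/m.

9.44×10^-3 A

C = ε₀A/d = (8.85×10^-12)(0.0301)/(8.71×10^-4) = 3.058×10^-10 F, so τ = RC = 3.180×10^-7 s.
The conduction current is I(t) = (V₀/R) e^(−t/τ), and the displacement current between the plates equals it.
t/τ = 0.9151; I_d = (24.5/1040) · e^(−0.9151) = (0.02356)(0.4005) = 9.44×10^-3 A.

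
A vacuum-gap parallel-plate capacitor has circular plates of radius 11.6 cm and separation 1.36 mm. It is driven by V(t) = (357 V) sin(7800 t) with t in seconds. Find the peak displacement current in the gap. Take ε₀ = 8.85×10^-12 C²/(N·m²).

7.66×10^-4 A

C = ε₀A/d = (8.85×10^-12)(0.04227)/(1.36×10^-3) = 2.751×10^-10 F; ω = 7800 rad/s.
I_d = C dV/dt, so |I_d|_max = C V₀ ω = (2.751×10^-10)(357)(7800) = 7.66×10^-4 A.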